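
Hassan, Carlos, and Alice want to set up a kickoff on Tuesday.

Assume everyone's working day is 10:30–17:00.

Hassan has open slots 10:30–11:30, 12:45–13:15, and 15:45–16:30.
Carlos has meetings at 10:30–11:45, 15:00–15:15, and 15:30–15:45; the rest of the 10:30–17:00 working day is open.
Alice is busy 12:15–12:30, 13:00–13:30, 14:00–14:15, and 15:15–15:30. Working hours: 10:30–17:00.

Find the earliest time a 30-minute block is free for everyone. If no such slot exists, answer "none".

Carlos free within 10:30–17:00: 11:45–15:00, 15:15–15:30, 15:45–17:00.
Alice free within 10:30–17:00: 10:30–12:15, 12:30–13:00, 13:30–14:00, 14:15–15:15, 15:30–17:00.
Hassan ∩ Carlos: 12:45–13:15, 15:45–16:30.
Hassan ∩ Carlos ∩ Alice: 12:45–13:00, 15:45–16:30.
Windows ≥ 30 min: 15:45–16:30.
Earliest such window starts at 15:45.

15:45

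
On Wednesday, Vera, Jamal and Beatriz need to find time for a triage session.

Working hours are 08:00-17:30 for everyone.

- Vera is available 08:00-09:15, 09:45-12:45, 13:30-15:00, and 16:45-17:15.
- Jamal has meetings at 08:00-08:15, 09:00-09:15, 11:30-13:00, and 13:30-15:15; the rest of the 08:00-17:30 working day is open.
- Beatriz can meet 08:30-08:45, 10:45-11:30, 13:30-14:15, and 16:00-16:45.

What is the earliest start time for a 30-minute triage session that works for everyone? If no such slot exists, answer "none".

Jamal free within 08:00–17:30: 08:15–09:00, 09:15–11:30, 13:00–13:30, 15:15–17:30.
Vera ∩ Jamal: 08:15–09:00, 09:45–11:30, 16:45–17:15.
Vera ∩ Jamal ∩ Beatriz: 08:30–08:45, 10:45–11:30.
Windows ≥ 30 min: 10:45–11:30.
Earliest such window starts at 10:45.

10:45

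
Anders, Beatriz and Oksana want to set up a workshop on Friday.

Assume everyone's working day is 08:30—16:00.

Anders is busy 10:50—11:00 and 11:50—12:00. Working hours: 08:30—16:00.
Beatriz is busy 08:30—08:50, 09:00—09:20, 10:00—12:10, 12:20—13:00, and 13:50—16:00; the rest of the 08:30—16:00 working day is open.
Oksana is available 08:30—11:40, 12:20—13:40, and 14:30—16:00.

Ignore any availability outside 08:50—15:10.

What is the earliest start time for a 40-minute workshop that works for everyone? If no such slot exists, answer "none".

09:20

Anders free within 08:30–16:00: 08:30–10:50, 11:00–11:50, 12:00–16:00.
Beatriz free within 08:30–16:00: 08:50–09:00, 09:20–10:00, 12:10–12:20, 13:00–13:50.
Anders ∩ Beatriz: 08:50–09:00, 09:20–10:00, 12:10–12:20, 13:00–13:50.
Anders ∩ Beatriz ∩ Oksana: 08:50–09:00, 09:20–10:00, 13:00–13:40.
Restricted to 08:50–15:10: 08:50–09:00, 09:20–10:00, 13:00–13:40.
Windows ≥ 40 min: 09:20–10:00, 13:00–13:40.
Earliest such window starts at 09:20.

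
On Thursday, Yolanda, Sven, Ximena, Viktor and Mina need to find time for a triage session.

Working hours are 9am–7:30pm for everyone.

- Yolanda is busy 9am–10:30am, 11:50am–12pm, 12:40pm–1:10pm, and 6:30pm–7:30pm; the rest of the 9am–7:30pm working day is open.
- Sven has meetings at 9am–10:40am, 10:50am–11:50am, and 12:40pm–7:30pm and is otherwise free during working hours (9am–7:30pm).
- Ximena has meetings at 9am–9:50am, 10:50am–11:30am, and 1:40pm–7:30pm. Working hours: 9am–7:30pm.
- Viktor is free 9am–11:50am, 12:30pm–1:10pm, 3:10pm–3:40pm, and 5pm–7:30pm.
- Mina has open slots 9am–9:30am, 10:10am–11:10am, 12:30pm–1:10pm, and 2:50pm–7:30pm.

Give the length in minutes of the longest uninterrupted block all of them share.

10 minutes

Yolanda free within 09:00–19:30: 10:30–11:50, 12:00–12:40, 13:10–18:30.
Sven free within 09:00–19:30: 10:40–10:50, 11:50–12:40.
Ximena free within 09:00–19:30: 09:50–10:50, 11:30–13:40.
Yolanda ∩ Sven: 10:40–10:50, 12:00–12:40.
Yolanda ∩ Sven ∩ Ximena: 10:40–10:50, 12:00–12:40.
Yolanda ∩ Sven ∩ Ximena ∩ Viktor: 10:40–10:50, 12:30–12:40.
Yolanda ∩ Sven ∩ Ximena ∩ Viktor ∩ Mina: 10:40–10:50, 12:30–12:40.
Common window lengths: 10, 10 min; longest is 10.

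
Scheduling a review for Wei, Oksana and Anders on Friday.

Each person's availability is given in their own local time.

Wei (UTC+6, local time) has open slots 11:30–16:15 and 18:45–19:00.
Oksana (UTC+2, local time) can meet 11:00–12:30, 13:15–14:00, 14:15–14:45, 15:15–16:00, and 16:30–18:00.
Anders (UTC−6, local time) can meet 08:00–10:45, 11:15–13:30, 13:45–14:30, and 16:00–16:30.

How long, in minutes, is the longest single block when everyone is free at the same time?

Wei → UTC: 05:30–10:15, 12:45–13:00.
Oksana → UTC: 09:00–10:30, 11:15–12:00, 12:15–12:45, 13:15–14:00, 14:30–16:00.
Anders → UTC: 14:00–16:45, 17:15–19:30, 19:45–20:30, 22:00–22:30.
Wei ∩ Oksana: 09:00–10:15.
Wei ∩ Oksana ∩ Anders: (none).
No common window.

0 minutes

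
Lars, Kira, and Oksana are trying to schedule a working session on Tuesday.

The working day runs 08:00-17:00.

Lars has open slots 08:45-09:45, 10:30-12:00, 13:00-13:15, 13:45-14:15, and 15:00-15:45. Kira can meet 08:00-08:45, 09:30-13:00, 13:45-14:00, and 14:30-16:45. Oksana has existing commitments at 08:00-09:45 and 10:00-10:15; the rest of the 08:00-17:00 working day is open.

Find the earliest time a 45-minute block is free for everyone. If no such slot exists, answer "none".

10:30

Oksana free within 08:00–17:00: 09:45–10:00, 10:15–17:00.
Lars ∩ Kira: 09:30–09:45, 10:30–12:00, 13:45–14:00, 15:00–15:45.
Lars ∩ Kira ∩ Oksana: 10:30–12:00, 13:45–14:00, 15:00–15:45.
Windows ≥ 45 min: 10:30–12:00, 15:00–15:45.
Earliest such window starts at 10:30.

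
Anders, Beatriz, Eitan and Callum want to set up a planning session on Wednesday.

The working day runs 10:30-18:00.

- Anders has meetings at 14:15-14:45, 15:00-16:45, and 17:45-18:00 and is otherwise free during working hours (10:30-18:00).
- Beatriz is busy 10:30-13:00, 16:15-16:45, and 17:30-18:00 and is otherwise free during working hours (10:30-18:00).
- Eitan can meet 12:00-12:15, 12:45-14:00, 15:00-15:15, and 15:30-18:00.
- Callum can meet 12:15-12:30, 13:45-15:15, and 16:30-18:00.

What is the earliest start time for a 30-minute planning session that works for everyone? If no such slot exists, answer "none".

Anders free within 10:30–18:00: 10:30–14:15, 14:45–15:00, 16:45–17:45.
Beatriz free within 10:30–18:00: 13:00–16:15, 16:45–17:30.
Anders ∩ Beatriz: 13:00–14:15, 14:45–15:00, 16:45–17:30.
Anders ∩ Beatriz ∩ Eitan: 13:00–14:00, 16:45–17:30.
Anders ∩ Beatriz ∩ Eitan ∩ Callum: 13:45–14:00, 16:45–17:30.
Windows ≥ 30 min: 16:45–17:30.
Earliest such window starts at 16:45.

16:45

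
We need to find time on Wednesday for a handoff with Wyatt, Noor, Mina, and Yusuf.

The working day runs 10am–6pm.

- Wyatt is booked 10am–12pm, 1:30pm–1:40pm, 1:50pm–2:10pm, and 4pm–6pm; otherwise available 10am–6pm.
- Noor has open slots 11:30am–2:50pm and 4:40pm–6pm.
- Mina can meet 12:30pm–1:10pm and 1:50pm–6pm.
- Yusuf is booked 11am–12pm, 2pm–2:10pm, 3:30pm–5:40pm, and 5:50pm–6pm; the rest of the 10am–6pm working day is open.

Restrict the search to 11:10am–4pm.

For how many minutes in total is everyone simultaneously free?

80 minutes

Wyatt free within 10:00–18:00: 12:00–13:30, 13:40–13:50, 14:10–16:00.
Yusuf free within 10:00–18:00: 10:00–11:00, 12:00–14:00, 14:10–15:30, 17:40–17:50.
Wyatt ∩ Noor: 12:00–13:30, 13:40–13:50, 14:10–14:50.
Wyatt ∩ Noor ∩ Mina: 12:30–13:10, 14:10–14:50.
Wyatt ∩ Noor ∩ Mina ∩ Yusuf: 12:30–13:10, 14:10–14:50.
Restricted to 11:10–16:00: 12:30–13:10, 14:10–14:50.
Total common minutes: 40 + 40 = 80.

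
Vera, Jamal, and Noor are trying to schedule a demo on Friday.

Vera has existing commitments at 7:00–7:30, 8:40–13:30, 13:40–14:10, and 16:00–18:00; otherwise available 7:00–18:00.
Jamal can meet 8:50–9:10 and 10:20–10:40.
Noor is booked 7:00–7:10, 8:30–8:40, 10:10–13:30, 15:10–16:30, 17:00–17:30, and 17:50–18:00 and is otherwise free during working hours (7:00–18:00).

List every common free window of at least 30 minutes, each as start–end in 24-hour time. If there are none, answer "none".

Vera free within 07:00–18:00: 07:30–08:40, 13:30–13:40, 14:10–16:00.
Noor free within 07:00–18:00: 07:10–08:30, 08:40–10:10, 13:30–15:10, 16:30–17:00, 17:30–17:50.
Vera ∩ Jamal: (none).
Vera ∩ Jamal ∩ Noor: (none).
Windows ≥ 30 min: (none).

none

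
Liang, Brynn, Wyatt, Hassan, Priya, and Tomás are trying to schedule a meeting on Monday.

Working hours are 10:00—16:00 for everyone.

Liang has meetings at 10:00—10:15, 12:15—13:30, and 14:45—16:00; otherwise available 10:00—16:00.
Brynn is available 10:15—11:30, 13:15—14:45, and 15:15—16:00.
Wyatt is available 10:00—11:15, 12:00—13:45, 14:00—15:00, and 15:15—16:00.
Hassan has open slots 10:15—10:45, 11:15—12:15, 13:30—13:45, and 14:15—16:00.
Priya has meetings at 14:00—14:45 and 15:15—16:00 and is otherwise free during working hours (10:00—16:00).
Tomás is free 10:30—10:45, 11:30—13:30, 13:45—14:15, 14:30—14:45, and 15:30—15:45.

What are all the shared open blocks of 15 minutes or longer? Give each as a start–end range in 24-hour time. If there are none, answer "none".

10:30–10:45

Liang free within 10:00–16:00: 10:15–12:15, 13:30–14:45.
Priya free within 10:00–16:00: 10:00–14:00, 14:45–15:15.
Liang ∩ Brynn: 10:15–11:30, 13:30–14:45.
Liang ∩ Brynn ∩ Wyatt: 10:15–11:15, 13:30–13:45, 14:00–14:45.
Liang ∩ Brynn ∩ Wyatt ∩ Hassan: 10:15–10:45, 13:30–13:45, 14:15–14:45.
Liang ∩ Brynn ∩ Wyatt ∩ Hassan ∩ Priya: 10:15–10:45, 13:30–13:45.
Liang ∩ Brynn ∩ Wyatt ∩ Hassan ∩ Priya ∩ Tomás: 10:30–10:45.
Windows ≥ 15 min: 10:30–10:45.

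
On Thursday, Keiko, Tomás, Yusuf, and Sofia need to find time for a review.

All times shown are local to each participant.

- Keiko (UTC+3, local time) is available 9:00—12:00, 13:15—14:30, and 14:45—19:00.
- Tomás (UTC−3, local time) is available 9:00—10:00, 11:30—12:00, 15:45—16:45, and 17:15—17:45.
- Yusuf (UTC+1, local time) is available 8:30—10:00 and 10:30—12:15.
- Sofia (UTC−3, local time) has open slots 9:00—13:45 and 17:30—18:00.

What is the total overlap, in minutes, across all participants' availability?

0 minutes

Keiko → UTC: 06:00–09:00, 10:15–11:30, 11:45–16:00.
Tomás → UTC: 12:00–13:00, 14:30–15:00, 18:45–19:45, 20:15–20:45.
Yusuf → UTC: 07:30–09:00, 09:30–11:15.
Sofia → UTC: 12:00–16:45, 20:30–21:00.
Keiko ∩ Tomás: 12:00–13:00, 14:30–15:00.
Keiko ∩ Tomás ∩ Yusuf: (none).
Keiko ∩ Tomás ∩ Yusuf ∩ Sofia: (none).
Total common minutes: 0.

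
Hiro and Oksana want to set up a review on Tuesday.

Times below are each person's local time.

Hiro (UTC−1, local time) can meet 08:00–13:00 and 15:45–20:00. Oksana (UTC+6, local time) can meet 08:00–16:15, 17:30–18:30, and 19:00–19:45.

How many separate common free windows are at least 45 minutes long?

3

Hiro → UTC: 09:00–14:00, 16:45–21:00.
Oksana → UTC: 02:00–10:15, 11:30–12:30, 13:00–13:45.
Hiro ∩ Oksana: 09:00–10:15, 11:30–12:30, 13:00–13:45.
Windows ≥ 45 min: 09:00–10:15, 11:30–12:30, 13:00–13:45.
That's 3 windows.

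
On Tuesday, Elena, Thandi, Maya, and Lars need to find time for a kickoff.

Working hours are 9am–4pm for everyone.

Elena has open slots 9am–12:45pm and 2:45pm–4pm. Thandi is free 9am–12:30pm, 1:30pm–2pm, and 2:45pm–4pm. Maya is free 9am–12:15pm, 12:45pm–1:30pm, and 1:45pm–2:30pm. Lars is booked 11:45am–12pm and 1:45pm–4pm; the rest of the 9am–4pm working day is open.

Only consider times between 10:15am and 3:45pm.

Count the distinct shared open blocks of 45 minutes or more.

1

Lars free within 09:00–16:00: 09:00–11:45, 12:00–13:45.
Elena ∩ Thandi: 09:00–12:30, 14:45–16:00.
Elena ∩ Thandi ∩ Maya: 09:00–12:15.
Elena ∩ Thandi ∩ Maya ∩ Lars: 09:00–11:45, 12:00–12:15.
Restricted to 10:15–15:45: 10:15–11:45, 12:00–12:15.
Windows ≥ 45 min: 10:15–11:45.
That's 1 window.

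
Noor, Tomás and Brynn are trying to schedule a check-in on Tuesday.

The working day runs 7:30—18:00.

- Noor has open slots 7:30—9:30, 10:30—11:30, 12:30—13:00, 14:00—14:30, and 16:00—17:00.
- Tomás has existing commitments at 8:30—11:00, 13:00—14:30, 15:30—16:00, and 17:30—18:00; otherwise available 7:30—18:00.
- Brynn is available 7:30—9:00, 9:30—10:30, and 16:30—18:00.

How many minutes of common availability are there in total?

Tomás free within 07:30–18:00: 07:30–08:30, 11:00–13:00, 14:30–15:30, 16:00–17:30.
Noor ∩ Tomás: 07:30–08:30, 11:00–11:30, 12:30–13:00, 16:00–17:00.
Noor ∩ Tomás ∩ Brynn: 07:30–08:30, 16:30–17:00.
Total common minutes: 60 + 30 = 90.

90 minutes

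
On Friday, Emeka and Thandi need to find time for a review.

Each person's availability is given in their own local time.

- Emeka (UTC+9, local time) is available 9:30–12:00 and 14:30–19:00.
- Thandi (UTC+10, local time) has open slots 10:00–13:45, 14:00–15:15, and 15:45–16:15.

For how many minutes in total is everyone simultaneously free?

Emeka → UTC: 00:30–03:00, 05:30–10:00.
Thandi → UTC: 00:00–03:45, 04:00–05:15, 05:45–06:15.
Emeka ∩ Thandi: 00:30–03:00, 05:45–06:15.
Total common minutes: 150 + 30 = 180.

180 minutes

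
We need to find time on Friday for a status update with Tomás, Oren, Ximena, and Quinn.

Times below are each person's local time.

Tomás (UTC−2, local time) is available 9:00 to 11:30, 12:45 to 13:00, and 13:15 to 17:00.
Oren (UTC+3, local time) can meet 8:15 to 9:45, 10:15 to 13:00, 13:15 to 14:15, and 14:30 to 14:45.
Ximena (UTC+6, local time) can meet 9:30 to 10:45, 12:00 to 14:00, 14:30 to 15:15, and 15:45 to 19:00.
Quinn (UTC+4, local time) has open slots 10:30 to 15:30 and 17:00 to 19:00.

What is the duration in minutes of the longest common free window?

Tomás → UTC: 11:00–13:30, 14:45–15:00, 15:15–19:00.
Oren → UTC: 05:15–06:45, 07:15–10:00, 10:15–11:15, 11:30–11:45.
Ximena → UTC: 03:30–04:45, 06:00–08:00, 08:30–09:15, 09:45–13:00.
Quinn → UTC: 06:30–11:30, 13:00–15:00.
Tomás ∩ Oren: 11:00–11:15, 11:30–11:45.
Tomás ∩ Oren ∩ Ximena: 11:00–11:15, 11:30–11:45.
Tomás ∩ Oren ∩ Ximena ∩ Quinn: 11:00–11:15.
Single common window of 15 minutes.

15 minutes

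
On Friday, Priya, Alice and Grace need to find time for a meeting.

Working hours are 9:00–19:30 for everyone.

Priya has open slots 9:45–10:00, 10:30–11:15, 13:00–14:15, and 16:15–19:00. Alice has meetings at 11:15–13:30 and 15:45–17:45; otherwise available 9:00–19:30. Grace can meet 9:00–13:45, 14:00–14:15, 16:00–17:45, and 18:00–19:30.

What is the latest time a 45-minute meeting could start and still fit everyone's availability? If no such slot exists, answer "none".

18:15

Alice free within 09:00–19:30: 09:00–11:15, 13:30–15:45, 17:45–19:30.
Priya ∩ Alice: 09:45–10:00, 10:30–11:15, 13:30–14:15, 17:45–19:00.
Priya ∩ Alice ∩ Grace: 09:45–10:00, 10:30–11:15, 13:30–13:45, 14:00–14:15, 18:00–19:00.
Windows ≥ 45 min: 10:30–11:15, 18:00–19:00.
Latest start in the last window 18:00–19:00 is 19:00 − 45 min = 18:15.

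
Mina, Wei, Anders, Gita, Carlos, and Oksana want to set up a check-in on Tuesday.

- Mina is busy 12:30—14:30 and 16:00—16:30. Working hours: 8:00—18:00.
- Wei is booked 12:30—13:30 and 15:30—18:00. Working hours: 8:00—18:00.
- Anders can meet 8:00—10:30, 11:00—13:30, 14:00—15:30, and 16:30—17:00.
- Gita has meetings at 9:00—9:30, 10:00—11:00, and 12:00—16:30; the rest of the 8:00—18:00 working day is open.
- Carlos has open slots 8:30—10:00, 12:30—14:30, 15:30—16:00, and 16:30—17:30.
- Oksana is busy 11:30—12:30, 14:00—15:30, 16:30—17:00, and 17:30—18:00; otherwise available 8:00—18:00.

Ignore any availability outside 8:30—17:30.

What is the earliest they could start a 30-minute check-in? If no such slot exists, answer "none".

Mina free within 08:00–18:00: 08:00–12:30, 14:30–16:00, 16:30–18:00.
Wei free within 08:00–18:00: 08:00–12:30, 13:30–15:30.
Gita free within 08:00–18:00: 08:00–09:00, 09:30–10:00, 11:00–12:00, 16:30–18:00.
Oksana free within 08:00–18:00: 08:00–11:30, 12:30–14:00, 15:30–16:30, 17:00–17:30.
Mina ∩ Wei: 08:00–12:30, 14:30–15:30.
Mina ∩ Wei ∩ Anders: 08:00–10:30, 11:00–12:30, 14:30–15:30.
Mina ∩ Wei ∩ Anders ∩ Gita: 08:00–09:00, 09:30–10:00, 11:00–12:00.
Mina ∩ Wei ∩ Anders ∩ Gita ∩ Carlos: 08:30–09:00, 09:30–10:00.
Mina ∩ Wei ∩ Anders ∩ Gita ∩ Carlos ∩ Oksana: 08:30–09:00, 09:30–10:00.
Restricted to 08:30–17:30: 08:30–09:00, 09:30–10:00.
Windows ≥ 30 min: 08:30–09:00, 09:30–10:00.
Earliest such window starts at 08:30.

08:30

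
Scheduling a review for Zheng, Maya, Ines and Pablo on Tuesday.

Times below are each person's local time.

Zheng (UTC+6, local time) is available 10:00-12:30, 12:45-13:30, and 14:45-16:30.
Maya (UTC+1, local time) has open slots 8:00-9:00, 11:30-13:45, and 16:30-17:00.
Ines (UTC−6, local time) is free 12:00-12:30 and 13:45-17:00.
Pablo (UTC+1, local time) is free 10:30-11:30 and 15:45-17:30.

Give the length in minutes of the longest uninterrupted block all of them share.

Zheng → UTC: 04:00–06:30, 06:45–07:30, 08:45–10:30.
Maya → UTC: 07:00–08:00, 10:30–12:45, 15:30–16:00.
Ines → UTC: 18:00–18:30, 19:45–23:00.
Pablo → UTC: 09:30–10:30, 14:45–16:30.
Zheng ∩ Maya: 07:00–07:30.
Zheng ∩ Maya ∩ Ines: (none).
Zheng ∩ Maya ∩ Ines ∩ Pablo: (none).
No common window.

0 minutes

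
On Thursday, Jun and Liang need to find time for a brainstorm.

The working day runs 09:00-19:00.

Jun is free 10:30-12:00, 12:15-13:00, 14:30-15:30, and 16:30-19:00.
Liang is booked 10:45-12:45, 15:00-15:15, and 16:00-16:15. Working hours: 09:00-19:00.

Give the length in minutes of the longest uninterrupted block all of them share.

Liang free within 09:00–19:00: 09:00–10:45, 12:45–15:00, 15:15–16:00, 16:15–19:00.
Jun ∩ Liang: 10:30–10:45, 12:45–13:00, 14:30–15:00, 15:15–15:30, 16:30–19:00.
Common window lengths: 15, 15, 30, 15, 150 min; longest is 150.

150 minutes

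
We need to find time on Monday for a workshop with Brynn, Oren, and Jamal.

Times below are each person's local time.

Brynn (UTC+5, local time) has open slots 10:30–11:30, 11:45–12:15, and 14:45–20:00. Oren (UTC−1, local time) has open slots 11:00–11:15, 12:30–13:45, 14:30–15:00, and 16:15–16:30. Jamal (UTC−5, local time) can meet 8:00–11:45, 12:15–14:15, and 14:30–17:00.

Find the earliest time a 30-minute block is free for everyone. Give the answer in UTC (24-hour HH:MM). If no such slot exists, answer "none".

13:30

Brynn → UTC: 05:30–06:30, 06:45–07:15, 09:45–15:00.
Oren → UTC: 12:00–12:15, 13:30–14:45, 15:30–16:00, 17:15–17:30.
Jamal → UTC: 13:00–16:45, 17:15–19:15, 19:30–22:00.
Brynn ∩ Oren: 12:00–12:15, 13:30–14:45.
Brynn ∩ Oren ∩ Jamal: 13:30–14:45.
Windows ≥ 30 min: 13:30–14:45.
Earliest such window starts at 13:30.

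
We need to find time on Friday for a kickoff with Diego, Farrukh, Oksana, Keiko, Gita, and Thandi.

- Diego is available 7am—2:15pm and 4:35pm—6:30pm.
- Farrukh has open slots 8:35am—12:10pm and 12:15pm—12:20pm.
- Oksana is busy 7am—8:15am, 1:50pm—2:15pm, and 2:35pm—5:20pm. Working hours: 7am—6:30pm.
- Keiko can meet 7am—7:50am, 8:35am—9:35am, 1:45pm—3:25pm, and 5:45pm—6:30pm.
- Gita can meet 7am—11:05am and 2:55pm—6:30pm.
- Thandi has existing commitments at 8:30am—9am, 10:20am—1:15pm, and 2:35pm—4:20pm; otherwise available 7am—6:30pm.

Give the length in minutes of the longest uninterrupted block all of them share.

35 minutes

Oksana free within 07:00–18:30: 08:15–13:50, 14:15–14:35, 17:20–18:30.
Thandi free within 07:00–18:30: 07:00–08:30, 09:00–10:20, 13:15–14:35, 16:20–18:30.
Diego ∩ Farrukh: 08:35–12:10, 12:15–12:20.
Diego ∩ Farrukh ∩ Oksana: 08:35–12:10, 12:15–12:20.
Diego ∩ Farrukh ∩ Oksana ∩ Keiko: 08:35–09:35.
Diego ∩ Farrukh ∩ Oksana ∩ Keiko ∩ Gita: 08:35–09:35.
Diego ∩ Farrukh ∩ Oksana ∩ Keiko ∩ Gita ∩ Thandi: 09:00–09:35.
Single common window of 35 minutes.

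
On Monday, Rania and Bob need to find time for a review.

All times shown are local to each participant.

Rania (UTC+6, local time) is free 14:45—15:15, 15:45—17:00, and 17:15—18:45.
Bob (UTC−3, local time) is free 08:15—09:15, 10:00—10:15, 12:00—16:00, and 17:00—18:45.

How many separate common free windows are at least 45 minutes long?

Rania → UTC: 08:45–09:15, 09:45–11:00, 11:15–12:45.
Bob → UTC: 11:15–12:15, 13:00–13:15, 15:00–19:00, 20:00–21:45.
Rania ∩ Bob: 11:15–12:15.
Windows ≥ 45 min: 11:15–12:15.
That's 1 window.

1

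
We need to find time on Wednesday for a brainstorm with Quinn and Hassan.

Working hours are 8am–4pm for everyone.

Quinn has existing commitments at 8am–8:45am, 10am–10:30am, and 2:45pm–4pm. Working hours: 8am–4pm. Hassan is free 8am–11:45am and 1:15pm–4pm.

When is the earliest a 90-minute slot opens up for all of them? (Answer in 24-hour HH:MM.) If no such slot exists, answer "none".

13:15

Quinn free within 08:00–16:00: 08:45–10:00, 10:30–14:45.
Quinn ∩ Hassan: 08:45–10:00, 10:30–11:45, 13:15–14:45.
Windows ≥ 90 min: 13:15–14:45.
Earliest such window starts at 13:15.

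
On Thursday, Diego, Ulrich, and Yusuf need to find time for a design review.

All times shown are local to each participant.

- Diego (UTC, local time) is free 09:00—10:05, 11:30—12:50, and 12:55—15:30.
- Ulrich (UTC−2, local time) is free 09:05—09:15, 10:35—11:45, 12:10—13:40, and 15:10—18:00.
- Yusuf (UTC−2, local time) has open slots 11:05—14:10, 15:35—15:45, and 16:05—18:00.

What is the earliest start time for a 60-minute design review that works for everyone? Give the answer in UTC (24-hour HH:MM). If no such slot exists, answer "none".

Diego → UTC: 09:00–10:05, 11:30–12:50, 12:55–15:30.
Ulrich → UTC: 11:05–11:15, 12:35–13:45, 14:10–15:40, 17:10–20:00.
Yusuf → UTC: 13:05–16:10, 17:35–17:45, 18:05–20:00.
Diego ∩ Ulrich: 12:35–12:50, 12:55–13:45, 14:10–15:30.
Diego ∩ Ulrich ∩ Yusuf: 13:05–13:45, 14:10–15:30.
Windows ≥ 60 min: 14:10–15:30.
Earliest such window starts at 14:10.

14:10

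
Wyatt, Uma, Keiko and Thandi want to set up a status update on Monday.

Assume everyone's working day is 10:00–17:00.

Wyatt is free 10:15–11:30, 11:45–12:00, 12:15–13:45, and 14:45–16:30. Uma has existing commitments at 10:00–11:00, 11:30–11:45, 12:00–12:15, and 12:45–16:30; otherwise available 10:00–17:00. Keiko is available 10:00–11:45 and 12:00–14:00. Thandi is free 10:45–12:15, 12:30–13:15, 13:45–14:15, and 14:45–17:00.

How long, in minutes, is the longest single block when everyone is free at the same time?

30 minutes

Uma free within 10:00–17:00: 11:00–11:30, 11:45–12:00, 12:15–12:45, 16:30–17:00.
Wyatt ∩ Uma: 11:00–11:30, 11:45–12:00, 12:15–12:45.
Wyatt ∩ Uma ∩ Keiko: 11:00–11:30, 12:15–12:45.
Wyatt ∩ Uma ∩ Keiko ∩ Thandi: 11:00–11:30, 12:30–12:45.
Common window lengths: 30, 15 min; longest is 30.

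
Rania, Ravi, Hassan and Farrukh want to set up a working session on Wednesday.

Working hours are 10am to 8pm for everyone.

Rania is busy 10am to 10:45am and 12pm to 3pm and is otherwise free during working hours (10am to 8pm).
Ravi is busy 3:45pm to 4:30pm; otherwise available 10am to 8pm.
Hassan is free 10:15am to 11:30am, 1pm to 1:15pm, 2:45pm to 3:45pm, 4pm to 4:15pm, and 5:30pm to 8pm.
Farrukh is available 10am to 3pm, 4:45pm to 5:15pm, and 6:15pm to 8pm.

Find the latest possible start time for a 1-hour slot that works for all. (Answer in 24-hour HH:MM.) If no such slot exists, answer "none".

19:00

Rania free within 10:00–20:00: 10:45–12:00, 15:00–20:00.
Ravi free within 10:00–20:00: 10:00–15:45, 16:30–20:00.
Rania ∩ Ravi: 10:45–12:00, 15:00–15:45, 16:30–20:00.
Rania ∩ Ravi ∩ Hassan: 10:45–11:30, 15:00–15:45, 17:30–20:00.
Rania ∩ Ravi ∩ Hassan ∩ Farrukh: 10:45–11:30, 18:15–20:00.
Windows ≥ 60 min: 18:15–20:00.
Latest start in the last window 18:15–20:00 is 20:00 − 60 min = 19:00.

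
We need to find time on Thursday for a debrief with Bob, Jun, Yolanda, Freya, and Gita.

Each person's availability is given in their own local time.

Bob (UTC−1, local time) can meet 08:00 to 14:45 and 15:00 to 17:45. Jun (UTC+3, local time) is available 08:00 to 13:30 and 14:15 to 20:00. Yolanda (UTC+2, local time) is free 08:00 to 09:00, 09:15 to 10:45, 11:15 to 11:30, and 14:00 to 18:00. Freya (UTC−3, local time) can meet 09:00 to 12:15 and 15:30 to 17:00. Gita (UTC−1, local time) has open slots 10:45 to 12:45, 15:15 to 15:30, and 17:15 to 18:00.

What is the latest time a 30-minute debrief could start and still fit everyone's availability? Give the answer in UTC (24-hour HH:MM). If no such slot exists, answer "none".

Bob → UTC: 09:00–15:45, 16:00–18:45.
Jun → UTC: 05:00–10:30, 11:15–17:00.
Yolanda → UTC: 06:00–07:00, 07:15–08:45, 09:15–09:30, 12:00–16:00.
Freya → UTC: 12:00–15:15, 18:30–20:00.
Gita → UTC: 11:45–13:45, 16:15–16:30, 18:15–19:00.
Bob ∩ Jun: 09:00–10:30, 11:15–15:45, 16:00–17:00.
Bob ∩ Jun ∩ Yolanda: 09:15–09:30, 12:00–15:45.
Bob ∩ Jun ∩ Yolanda ∩ Freya: 12:00–15:15.
Bob ∩ Jun ∩ Yolanda ∩ Freya ∩ Gita: 12:00–13:45.
Windows ≥ 30 min: 12:00–13:45.
Latest start in the last window 12:00–13:45 is 13:45 − 30 min = 13:15.

13:15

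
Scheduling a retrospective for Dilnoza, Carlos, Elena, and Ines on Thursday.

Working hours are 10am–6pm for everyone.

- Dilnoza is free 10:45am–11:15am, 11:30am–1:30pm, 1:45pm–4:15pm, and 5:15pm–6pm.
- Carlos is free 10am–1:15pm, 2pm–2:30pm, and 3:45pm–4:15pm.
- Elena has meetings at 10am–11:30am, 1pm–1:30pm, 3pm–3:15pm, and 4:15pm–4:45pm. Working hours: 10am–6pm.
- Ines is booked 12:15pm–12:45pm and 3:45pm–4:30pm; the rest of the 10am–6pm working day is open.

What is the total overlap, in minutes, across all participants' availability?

Elena free within 10:00–18:00: 11:30–13:00, 13:30–15:00, 15:15–16:15, 16:45–18:00.
Ines free within 10:00–18:00: 10:00–12:15, 12:45–15:45, 16:30–18:00.
Dilnoza ∩ Carlos: 10:45–11:15, 11:30–13:15, 14:00–14:30, 15:45–16:15.
Dilnoza ∩ Carlos ∩ Elena: 11:30–13:00, 14:00–14:30, 15:45–16:15.
Dilnoza ∩ Carlos ∩ Elena ∩ Ines: 11:30–12:15, 12:45–13:00, 14:00–14:30.
Total common minutes: 45 + 15 + 30 = 90.

90 minutes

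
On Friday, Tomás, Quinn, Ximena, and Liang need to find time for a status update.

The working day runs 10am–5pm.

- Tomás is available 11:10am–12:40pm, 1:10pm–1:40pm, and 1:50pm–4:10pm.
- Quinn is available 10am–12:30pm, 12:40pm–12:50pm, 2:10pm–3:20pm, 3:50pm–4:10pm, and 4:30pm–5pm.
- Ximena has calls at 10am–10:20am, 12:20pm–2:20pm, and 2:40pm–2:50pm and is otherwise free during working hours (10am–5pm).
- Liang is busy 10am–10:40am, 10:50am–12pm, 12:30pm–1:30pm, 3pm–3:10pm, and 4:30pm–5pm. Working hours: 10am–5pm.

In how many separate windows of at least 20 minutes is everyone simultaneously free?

3

Ximena free within 10:00–17:00: 10:20–12:20, 14:20–14:40, 14:50–17:00.
Liang free within 10:00–17:00: 10:40–10:50, 12:00–12:30, 13:30–15:00, 15:10–16:30.
Tomás ∩ Quinn: 11:10–12:30, 14:10–15:20, 15:50–16:10.
Tomás ∩ Quinn ∩ Ximena: 11:10–12:20, 14:20–14:40, 14:50–15:20, 15:50–16:10.
Tomás ∩ Quinn ∩ Ximena ∩ Liang: 12:00–12:20, 14:20–14:40, 14:50–15:00, 15:10–15:20, 15:50–16:10.
Windows ≥ 20 min: 12:00–12:20, 14:20–14:40, 15:50–16:10.
That's 3 windows.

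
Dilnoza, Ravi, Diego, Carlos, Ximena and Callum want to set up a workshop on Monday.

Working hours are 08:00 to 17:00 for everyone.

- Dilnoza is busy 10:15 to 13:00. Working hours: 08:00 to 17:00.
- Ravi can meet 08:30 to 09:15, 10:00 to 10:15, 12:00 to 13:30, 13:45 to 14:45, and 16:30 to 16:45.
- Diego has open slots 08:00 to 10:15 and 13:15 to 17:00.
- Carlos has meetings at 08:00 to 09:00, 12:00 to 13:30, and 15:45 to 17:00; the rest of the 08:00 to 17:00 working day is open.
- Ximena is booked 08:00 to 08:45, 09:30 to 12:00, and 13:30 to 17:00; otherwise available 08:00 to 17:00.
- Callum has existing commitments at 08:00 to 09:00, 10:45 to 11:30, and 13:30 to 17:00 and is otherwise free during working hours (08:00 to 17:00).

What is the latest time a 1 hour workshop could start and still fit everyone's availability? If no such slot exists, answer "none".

Dilnoza free within 08:00–17:00: 08:00–10:15, 13:00–17:00.
Carlos free within 08:00–17:00: 09:00–12:00, 13:30–15:45.
Ximena free within 08:00–17:00: 08:45–09:30, 12:00–13:30.
Callum free within 08:00–17:00: 09:00–10:45, 11:30–13:30.
Dilnoza ∩ Ravi: 08:30–09:15, 10:00–10:15, 13:00–13:30, 13:45–14:45, 16:30–16:45.
Dilnoza ∩ Ravi ∩ Diego: 08:30–09:15, 10:00–10:15, 13:15–13:30, 13:45–14:45, 16:30–16:45.
Dilnoza ∩ Ravi ∩ Diego ∩ Carlos: 09:00–09:15, 10:00–10:15, 13:45–14:45.
Dilnoza ∩ Ravi ∩ Diego ∩ Carlos ∩ Ximena: 09:00–09:15.
Dilnoza ∩ Ravi ∩ Diego ∩ Carlos ∩ Ximena ∩ Callum: 09:00–09:15.
Windows ≥ 60 min: (none).

none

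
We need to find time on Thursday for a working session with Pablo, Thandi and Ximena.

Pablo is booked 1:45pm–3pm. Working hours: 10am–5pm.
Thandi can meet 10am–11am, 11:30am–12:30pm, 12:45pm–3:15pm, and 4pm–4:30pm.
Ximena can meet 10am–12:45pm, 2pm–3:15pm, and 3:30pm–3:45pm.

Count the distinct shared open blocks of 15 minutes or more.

Pablo free within 10:00–17:00: 10:00–13:45, 15:00–17:00.
Pablo ∩ Thandi: 10:00–11:00, 11:30–12:30, 12:45–13:45, 15:00–15:15, 16:00–16:30.
Pablo ∩ Thandi ∩ Ximena: 10:00–11:00, 11:30–12:30, 15:00–15:15.
Windows ≥ 15 min: 10:00–11:00, 11:30–12:30, 15:00–15:15.
That's 3 windows.

3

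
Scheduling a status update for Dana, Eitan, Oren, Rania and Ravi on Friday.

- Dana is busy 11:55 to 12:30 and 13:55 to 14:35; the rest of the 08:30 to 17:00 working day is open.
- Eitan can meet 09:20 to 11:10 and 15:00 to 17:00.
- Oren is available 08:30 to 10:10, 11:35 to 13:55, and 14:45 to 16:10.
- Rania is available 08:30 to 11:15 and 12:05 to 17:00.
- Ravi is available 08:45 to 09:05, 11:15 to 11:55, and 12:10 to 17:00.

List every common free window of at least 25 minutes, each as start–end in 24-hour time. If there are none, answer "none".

Dana free within 08:30–17:00: 08:30–11:55, 12:30–13:55, 14:35–17:00.
Dana ∩ Eitan: 09:20–11:10, 15:00–17:00.
Dana ∩ Eitan ∩ Oren: 09:20–10:10, 15:00–16:10.
Dana ∩ Eitan ∩ Oren ∩ Rania: 09:20–10:10, 15:00–16:10.
Dana ∩ Eitan ∩ Oren ∩ Rania ∩ Ravi: 15:00–16:10.
Windows ≥ 25 min: 15:00–16:10.

15:00–16:10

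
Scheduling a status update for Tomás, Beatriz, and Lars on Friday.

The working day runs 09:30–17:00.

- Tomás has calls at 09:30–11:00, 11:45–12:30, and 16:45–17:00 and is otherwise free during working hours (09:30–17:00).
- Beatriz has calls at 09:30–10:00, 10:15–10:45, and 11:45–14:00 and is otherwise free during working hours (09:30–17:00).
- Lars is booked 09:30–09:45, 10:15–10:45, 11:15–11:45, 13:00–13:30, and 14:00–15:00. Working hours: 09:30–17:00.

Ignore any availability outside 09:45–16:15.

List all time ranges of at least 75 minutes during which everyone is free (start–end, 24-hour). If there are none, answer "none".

15:00–16:15

Tomás free within 09:30–17:00: 11:00–11:45, 12:30–16:45.
Beatriz free within 09:30–17:00: 10:00–10:15, 10:45–11:45, 14:00–17:00.
Lars free within 09:30–17:00: 09:45–10:15, 10:45–11:15, 11:45–13:00, 13:30–14:00, 15:00–17:00.
Tomás ∩ Beatriz: 11:00–11:45, 14:00–16:45.
Tomás ∩ Beatriz ∩ Lars: 11:00–11:15, 15:00–16:45.
Restricted to 09:45–16:15: 11:00–11:15, 15:00–16:15.
Windows ≥ 75 min: 15:00–16:15.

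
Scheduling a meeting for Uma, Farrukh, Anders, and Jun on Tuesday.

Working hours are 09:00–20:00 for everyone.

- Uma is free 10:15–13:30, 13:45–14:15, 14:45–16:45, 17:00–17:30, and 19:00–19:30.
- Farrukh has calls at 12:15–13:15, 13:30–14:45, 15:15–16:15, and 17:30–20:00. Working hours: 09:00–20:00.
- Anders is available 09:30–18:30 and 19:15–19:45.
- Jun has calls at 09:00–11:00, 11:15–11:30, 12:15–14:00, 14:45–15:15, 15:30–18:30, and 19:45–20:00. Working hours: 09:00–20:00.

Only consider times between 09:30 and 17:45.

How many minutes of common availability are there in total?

60 minutes

Farrukh free within 09:00–20:00: 09:00–12:15, 13:15–13:30, 14:45–15:15, 16:15–17:30.
Jun free within 09:00–20:00: 11:00–11:15, 11:30–12:15, 14:00–14:45, 15:15–15:30, 18:30–19:45.
Uma ∩ Farrukh: 10:15–12:15, 13:15–13:30, 14:45–15:15, 16:15–16:45, 17:00–17:30.
Uma ∩ Farrukh ∩ Anders: 10:15–12:15, 13:15–13:30, 14:45–15:15, 16:15–16:45, 17:00–17:30.
Uma ∩ Farrukh ∩ Anders ∩ Jun: 11:00–11:15, 11:30–12:15.
Restricted to 09:30–17:45: 11:00–11:15, 11:30–12:15.
Total common minutes: 15 + 45 = 60.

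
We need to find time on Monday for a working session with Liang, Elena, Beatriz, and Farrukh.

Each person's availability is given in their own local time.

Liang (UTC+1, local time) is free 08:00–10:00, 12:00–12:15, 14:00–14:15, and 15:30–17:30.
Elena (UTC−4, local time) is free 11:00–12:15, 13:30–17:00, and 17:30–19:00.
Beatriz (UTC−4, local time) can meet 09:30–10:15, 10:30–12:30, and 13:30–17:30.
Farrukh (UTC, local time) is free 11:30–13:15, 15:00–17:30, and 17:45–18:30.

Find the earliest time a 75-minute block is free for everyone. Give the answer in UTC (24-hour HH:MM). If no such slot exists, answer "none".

15:00

Liang → UTC: 07:00–09:00, 11:00–11:15, 13:00–13:15, 14:30–16:30.
Elena → UTC: 15:00–16:15, 17:30–21:00, 21:30–23:00.
Beatriz → UTC: 13:30–14:15, 14:30–16:30, 17:30–21:30.
Farrukh → UTC: 11:30–13:15, 15:00–17:30, 17:45–18:30.
Liang ∩ Elena: 15:00–16:15.
Liang ∩ Elena ∩ Beatriz: 15:00–16:15.
Liang ∩ Elena ∩ Beatriz ∩ Farrukh: 15:00–16:15.
Windows ≥ 75 min: 15:00–16:15.
Earliest such window starts at 15:00.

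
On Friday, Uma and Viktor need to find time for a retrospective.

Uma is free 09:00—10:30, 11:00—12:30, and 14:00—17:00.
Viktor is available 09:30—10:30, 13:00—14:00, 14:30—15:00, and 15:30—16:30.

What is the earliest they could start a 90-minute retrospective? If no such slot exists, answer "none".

Uma ∩ Viktor: 09:30–10:30, 14:30–15:00, 15:30–16:30.
Windows ≥ 90 min: (none).

none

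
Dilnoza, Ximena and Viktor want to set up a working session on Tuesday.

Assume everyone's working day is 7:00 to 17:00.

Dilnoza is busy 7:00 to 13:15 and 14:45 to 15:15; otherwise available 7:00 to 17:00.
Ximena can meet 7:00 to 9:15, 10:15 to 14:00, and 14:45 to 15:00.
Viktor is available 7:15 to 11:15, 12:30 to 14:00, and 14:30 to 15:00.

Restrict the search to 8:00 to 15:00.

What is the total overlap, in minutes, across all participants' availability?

Dilnoza free within 07:00–17:00: 13:15–14:45, 15:15–17:00.
Dilnoza ∩ Ximena: 13:15–14:00.
Dilnoza ∩ Ximena ∩ Viktor: 13:15–14:00.
Restricted to 08:00–15:00: 13:15–14:00.
Total common minutes: 45.

45 minutes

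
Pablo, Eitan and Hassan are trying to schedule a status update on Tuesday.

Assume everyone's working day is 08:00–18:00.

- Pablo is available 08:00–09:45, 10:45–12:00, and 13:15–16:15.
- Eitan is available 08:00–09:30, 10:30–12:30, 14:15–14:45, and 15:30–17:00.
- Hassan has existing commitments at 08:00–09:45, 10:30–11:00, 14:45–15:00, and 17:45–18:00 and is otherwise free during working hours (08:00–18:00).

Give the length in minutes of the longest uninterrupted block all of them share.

Hassan free within 08:00–18:00: 09:45–10:30, 11:00–14:45, 15:00–17:45.
Pablo ∩ Eitan: 08:00–09:30, 10:45–12:00, 14:15–14:45, 15:30–16:15.
Pablo ∩ Eitan ∩ Hassan: 11:00–12:00, 14:15–14:45, 15:30–16:15.
Common window lengths: 60, 30, 45 min; longest is 60.

60 minutes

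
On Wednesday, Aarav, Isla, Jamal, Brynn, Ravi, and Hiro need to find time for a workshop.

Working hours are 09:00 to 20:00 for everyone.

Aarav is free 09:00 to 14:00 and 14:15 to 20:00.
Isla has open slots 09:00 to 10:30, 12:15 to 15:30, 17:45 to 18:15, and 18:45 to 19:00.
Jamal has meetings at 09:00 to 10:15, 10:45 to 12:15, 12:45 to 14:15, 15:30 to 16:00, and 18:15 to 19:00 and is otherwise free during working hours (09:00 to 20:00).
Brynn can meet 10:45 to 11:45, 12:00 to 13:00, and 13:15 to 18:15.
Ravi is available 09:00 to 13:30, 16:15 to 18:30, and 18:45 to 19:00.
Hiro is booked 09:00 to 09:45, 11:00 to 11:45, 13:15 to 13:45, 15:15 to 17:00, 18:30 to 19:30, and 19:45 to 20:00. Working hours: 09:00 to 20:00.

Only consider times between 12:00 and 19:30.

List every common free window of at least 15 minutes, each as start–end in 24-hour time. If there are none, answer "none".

12:15–12:45, 17:45–18:15

Jamal free within 09:00–20:00: 10:15–10:45, 12:15–12:45, 14:15–15:30, 16:00–18:15, 19:00–20:00.
Hiro free within 09:00–20:00: 09:45–11:00, 11:45–13:15, 13:45–15:15, 17:00–18:30, 19:30–19:45.
Aarav ∩ Isla: 09:00–10:30, 12:15–14:00, 14:15–15:30, 17:45–18:15, 18:45–19:00.
Aarav ∩ Isla ∩ Jamal: 10:15–10:30, 12:15–12:45, 14:15–15:30, 17:45–18:15.
Aarav ∩ Isla ∩ Jamal ∩ Brynn: 12:15–12:45, 14:15–15:30, 17:45–18:15.
Aarav ∩ Isla ∩ Jamal ∩ Brynn ∩ Ravi: 12:15–12:45, 17:45–18:15.
Aarav ∩ Isla ∩ Jamal ∩ Brynn ∩ Ravi ∩ Hiro: 12:15–12:45, 17:45–18:15.
Restricted to 12:00–19:30: 12:15–12:45, 17:45–18:15.
Windows ≥ 15 min: 12:15–12:45, 17:45–18:15.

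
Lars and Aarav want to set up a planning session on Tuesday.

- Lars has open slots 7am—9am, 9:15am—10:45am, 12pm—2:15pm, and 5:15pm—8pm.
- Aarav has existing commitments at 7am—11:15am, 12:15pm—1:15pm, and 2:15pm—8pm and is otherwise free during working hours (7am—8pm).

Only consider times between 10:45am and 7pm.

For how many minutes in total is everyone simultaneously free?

75 minutes

Aarav free within 07:00–20:00: 11:15–12:15, 13:15–14:15.
Lars ∩ Aarav: 12:00–12:15, 13:15–14:15.
Restricted to 10:45–19:00: 12:00–12:15, 13:15–14:15.
Total common minutes: 15 + 60 = 75.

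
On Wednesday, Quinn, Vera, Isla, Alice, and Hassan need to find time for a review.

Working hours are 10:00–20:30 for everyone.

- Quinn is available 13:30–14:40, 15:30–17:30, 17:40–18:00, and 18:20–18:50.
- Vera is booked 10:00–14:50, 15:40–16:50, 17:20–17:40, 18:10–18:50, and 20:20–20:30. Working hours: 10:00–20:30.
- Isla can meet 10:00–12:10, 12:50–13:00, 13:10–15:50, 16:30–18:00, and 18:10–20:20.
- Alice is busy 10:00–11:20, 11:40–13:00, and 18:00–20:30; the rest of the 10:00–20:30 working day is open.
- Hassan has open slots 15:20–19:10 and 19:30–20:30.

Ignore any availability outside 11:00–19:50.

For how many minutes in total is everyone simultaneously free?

Vera free within 10:00–20:30: 14:50–15:40, 16:50–17:20, 17:40–18:10, 18:50–20:20.
Alice free within 10:00–20:30: 11:20–11:40, 13:00–18:00.
Quinn ∩ Vera: 15:30–15:40, 16:50–17:20, 17:40–18:00.
Quinn ∩ Vera ∩ Isla: 15:30–15:40, 16:50–17:20, 17:40–18:00.
Quinn ∩ Vera ∩ Isla ∩ Alice: 15:30–15:40, 16:50–17:20, 17:40–18:00.
Quinn ∩ Vera ∩ Isla ∩ Alice ∩ Hassan: 15:30–15:40, 16:50–17:20, 17:40–18:00.
Restricted to 11:00–19:50: 15:30–15:40, 16:50–17:20, 17:40–18:00.
Total common minutes: 10 + 30 + 20 = 60.

60 minutes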